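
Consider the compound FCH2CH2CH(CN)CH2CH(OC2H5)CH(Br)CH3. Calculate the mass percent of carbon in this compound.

45.13%

Element totals:
  C: 10
  H: 17
  Br: 1
  F: 1
  N: 1
  O: 1
Molecular formula: C10H17BrFNO.
Molar mass = 266.154 g/mol.
Mass from C: 10 × 12.011 = 120.110 g/mol.
%C = 120.110 / 266.154 × 100 = 45.13%.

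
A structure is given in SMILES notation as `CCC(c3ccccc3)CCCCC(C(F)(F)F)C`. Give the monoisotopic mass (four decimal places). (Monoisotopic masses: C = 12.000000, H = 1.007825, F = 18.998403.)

Atom tally by fragment:
  CH3 → C:1 H:3
  CH2 → C:1 H:2
  CH(C6H5) → C:7 H:6
  CH2 → C:1 H:2
  CH2 → C:1 H:2
  CH2 → C:1 H:2
  CH2 → C:1 H:2
  CH(CF3) → C:2 H:1 F:3
  CH3 → C:1 H:3
Element totals:
  C: 16
  H: 23
  F: 3
Molecular formula: C16H23F3.
  M = 16(12.0) + 23(1.007825) + 3(18.998403)
    = 192.000000 + 23.179975 + 56.995209 = 272.175184

272.1752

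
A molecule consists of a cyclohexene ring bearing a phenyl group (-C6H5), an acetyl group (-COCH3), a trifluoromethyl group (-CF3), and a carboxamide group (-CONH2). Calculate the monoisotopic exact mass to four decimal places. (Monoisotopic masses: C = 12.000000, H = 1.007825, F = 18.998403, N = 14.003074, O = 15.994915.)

Atom tally by fragment:
  cyclohexene ring core → C:6 H:10
  (− 4 ring H displaced by substituents)
  + C6H5 → C:6 H:5
  + COCH3 → C:2 H:3 O:1
  + CF3 → C:1 F:3
  + CONH2 → C:1 H:2 O:1 N:1
Element totals:
  C: 16
  H: 16
  F: 3
  N: 1
  O: 2
Molecular formula: C16H16F3NO2.
  M = 16(12.0) + 16(1.007825) + 3(18.998403) + 14.003074 + 2(15.994915)
    = 192.000000 + 16.125200 + 56.995209 + 14.003074 + 31.989830 = 311.113313

311.1133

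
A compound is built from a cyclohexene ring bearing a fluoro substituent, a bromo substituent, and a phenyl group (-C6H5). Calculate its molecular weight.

Atom tally by fragment:
  cyclohexene ring core → C:6 H:10
  (− 3 ring H displaced by substituents)
  + F → F:1
  + Br → Br:1
  + C6H5 → C:6 H:5
Element totals:
  C: 12
  H: 12
  Br: 1
  F: 1
Molecular formula: C12H12BrF.
  M = 12(12.011) + 12(1.008) + 79.904 + 18.998
    = 144.132 + 12.096 + 79.904 + 18.998 = 255.130

255.13 g/mol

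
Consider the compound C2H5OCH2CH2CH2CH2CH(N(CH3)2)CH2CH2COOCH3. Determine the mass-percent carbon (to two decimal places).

63.64%

Element totals:
  C: 13
  H: 27
  N: 1
  O: 3
Molecular formula: C13H27NO3.
Molar mass = 245.363 g/mol.
Mass from C: 13 × 12.011 = 156.143 g/mol.
%C = 156.143 / 245.363 × 100 = 63.64%.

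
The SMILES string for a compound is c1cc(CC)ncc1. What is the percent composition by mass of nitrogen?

Atom tally by fragment:
  pyridine ring core → C:5 H:5 N:1
  (− 1 ring H displaced by substituents)
  + C2H5 → C:2 H:5
Element totals:
  C: 7
  H: 9
  N: 1
Molecular formula: C7H9N.
Molar mass = 107.156 g/mol.
Mass from N: 1 × 14.007 = 14.007 g/mol.
%N = 14.007 / 107.156 × 100 = 13.07%.

13.07%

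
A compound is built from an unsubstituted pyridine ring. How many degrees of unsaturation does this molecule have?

4

Atom tally by fragment:
  pyridine ring core → C:5 H:5 N:1
Element totals:
  C: 5
  H: 5
  N: 1
Molecular formula: C5H5N.
DoU = (2C + 2 + N − H − X) / 2 = (2·5 + 2 + 1 − 5 − 0) / 2 = 4.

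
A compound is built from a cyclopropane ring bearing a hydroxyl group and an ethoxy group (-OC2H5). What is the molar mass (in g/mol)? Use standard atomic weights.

102.13 g/mol

Atom tally by fragment:
  cyclopropane ring core → C:3 H:6
  (− 2 ring H displaced by substituents)
  + OH → O:1 H:1
  + OC2H5 → C:2 H:5 O:1
Element totals:
  C: 5
  H: 10
  O: 2
Molecular formula: C5H10O2.
  M = 5(12.011) + 10(1.008) + 2(15.999)
    = 60.055 + 10.080 + 31.998 = 102.133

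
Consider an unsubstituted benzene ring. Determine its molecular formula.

C6H6

Atom tally by fragment:
  benzene ring core → C:6 H:6
Element totals:
  C: 6
  H: 6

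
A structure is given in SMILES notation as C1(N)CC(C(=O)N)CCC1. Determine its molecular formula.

Atom tally by fragment:
  cyclohexane ring core → C:6 H:12
  (− 2 ring H displaced by substituents)
  + NH2 → N:1 H:2
  + CONH2 → C:1 H:2 O:1 N:1
Element totals:
  C: 7
  H: 14
  N: 2
  O: 1

C7H14N2O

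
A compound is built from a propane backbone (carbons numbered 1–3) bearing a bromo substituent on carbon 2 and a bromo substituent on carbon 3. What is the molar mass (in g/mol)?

Atom tally by fragment:
  CH3 → C:1 H:3
  CH(Br) → C:1 H:1 Br:1
  CH2Br → C:1 H:2 Br:1
Element totals:
  C: 3
  H: 6
  Br: 2
Molecular formula: C3H6Br2.
  M = 3(12.011) + 6(1.008) + 2(79.904)
    = 36.033 + 6.048 + 159.808 = 201.889

201.89 g/mol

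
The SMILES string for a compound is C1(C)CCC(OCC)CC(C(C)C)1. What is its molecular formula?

C12H24O

Atom tally by fragment:
  cyclohexane ring core → C:6 H:12
  (− 3 ring H displaced by substituents)
  + CH3 → C:1 H:3
  + OC2H5 → C:2 H:5 O:1
  + CH(CH3)2 → C:3 H:7
Element totals:
  C: 12
  H: 24
  O: 1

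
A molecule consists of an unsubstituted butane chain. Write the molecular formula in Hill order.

C4H10

Atom tally by fragment:
  CH3 → C:1 H:3
  CH2 → C:1 H:2
  CH2 → C:1 H:2
  CH3 → C:1 H:3
Element totals:
  C: 4
  H: 10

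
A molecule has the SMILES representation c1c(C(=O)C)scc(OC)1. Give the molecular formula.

C7H8O2S

Atom tally by fragment:
  thiophene ring core → C:4 H:4 S:1
  (− 2 ring H displaced by substituents)
  + COCH3 → C:2 H:3 O:1
  + OCH3 → C:1 H:3 O:1
Element totals:
  C: 7
  H: 8
  O: 2
  S: 1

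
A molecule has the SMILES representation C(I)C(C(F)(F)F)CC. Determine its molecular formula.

C5H8F3I

Atom tally by fragment:
  ICH2 → C:1 H:2 I:1
  CH(CF3) → C:2 H:1 F:3
  CH2 → C:1 H:2
  CH3 → C:1 H:3
Element totals:
  C: 5
  H: 8
  F: 3
  I: 1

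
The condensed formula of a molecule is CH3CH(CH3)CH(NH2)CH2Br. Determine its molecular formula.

C5H12BrN

Atom tally by fragment:
  CH3 → C:1 H:3
  CH(CH3) → C:2 H:4
  CH(NH2) → C:1 H:3 N:1
  CH2Br → C:1 H:2 Br:1
Element totals:
  C: 5
  H: 12
  Br: 1
  N: 1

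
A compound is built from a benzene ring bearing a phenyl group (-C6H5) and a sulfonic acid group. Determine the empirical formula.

Atom tally by fragment:
  benzene ring core → C:6 H:6
  (− 2 ring H displaced by substituents)
  + C6H5 → C:6 H:5
  + SO3H → S:1 O:3 H:1
Element totals:
  C: 12
  H: 10
  O: 3
  S: 1
Molecular formula: C12H10O3S.
gcd of subscripts (12, 10, 3, 1) = 1, so the empirical formula equals the molecular formula.

C12H10O3S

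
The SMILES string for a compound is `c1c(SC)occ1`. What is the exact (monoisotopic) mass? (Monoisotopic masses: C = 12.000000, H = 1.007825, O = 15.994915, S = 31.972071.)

Atom tally by fragment:
  furan ring core → C:4 H:4 O:1
  (− 1 ring H displaced by substituents)
  + SCH3 → C:1 H:3 S:1
Element totals:
  C: 5
  H: 6
  O: 1
  S: 1
Molecular formula: C5H6OS.
  M = 5(12.0) + 6(1.007825) + 15.994915 + 31.972071
    = 60.000000 + 6.046950 + 15.994915 + 31.972071 = 114.013936

114.0139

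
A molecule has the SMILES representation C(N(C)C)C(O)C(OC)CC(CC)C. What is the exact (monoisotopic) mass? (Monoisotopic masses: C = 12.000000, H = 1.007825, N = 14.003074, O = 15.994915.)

203.1885

Atom tally by fragment:
  (CH3)2NCH2 → C:3 H:8 N:1
  CH(OH) → C:1 H:2 O:1
  CH(OCH3) → C:2 H:4 O:1
  CH2 → C:1 H:2
  CH(C2H5) → C:3 H:6
  CH3 → C:1 H:3
Element totals:
  C: 11
  H: 25
  N: 1
  O: 2
Molecular formula: C11H25NO2.
  M = 11(12.0) + 25(1.007825) + 14.003074 + 2(15.994915)
    = 132.000000 + 25.195625 + 14.003074 + 31.989830 = 203.188529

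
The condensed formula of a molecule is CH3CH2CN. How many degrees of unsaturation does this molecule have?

2

Element totals:
  C: 3
  H: 5
  N: 1
Molecular formula: C3H5N.
DoU = (2C + 2 + N − H − X) / 2 = (2·3 + 2 + 1 − 5 − 0) / 2 = 2.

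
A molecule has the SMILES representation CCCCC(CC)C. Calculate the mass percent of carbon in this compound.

84.12%

Atom tally by fragment:
  CH3 → C:1 H:3
  CH2 → C:1 H:2
  CH2 → C:1 H:2
  CH2 → C:1 H:2
  CH(C2H5) → C:3 H:6
  CH3 → C:1 H:3
Element totals:
  C: 8
  H: 18
Molecular formula: C8H18.
Molar mass = 114.232 g/mol.
Mass from C: 8 × 12.011 = 96.088 g/mol.
%C = 96.088 / 114.232 × 100 = 84.12%.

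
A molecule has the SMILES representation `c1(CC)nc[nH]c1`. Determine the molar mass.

96.13 g/mol

Atom tally by fragment:
  imidazole ring core → C:3 H:4 N:2
  (− 1 ring H displaced by substituents)
  + C2H5 → C:2 H:5
Element totals:
  C: 5
  H: 8
  N: 2
Molecular formula: C5H8N2.
  M = 5(12.011) + 8(1.008) + 2(14.007)
    = 60.055 + 8.064 + 28.014 = 96.133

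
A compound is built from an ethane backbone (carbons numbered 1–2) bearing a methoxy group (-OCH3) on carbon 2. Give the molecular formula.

C3H8O

Atom tally by fragment:
  CH3 → C:1 H:3
  CH2OCH3 → C:2 H:5 O:1
Element totals:
  C: 3
  H: 8
  O: 1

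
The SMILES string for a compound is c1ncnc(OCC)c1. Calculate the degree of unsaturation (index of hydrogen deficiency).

4

Atom tally by fragment:
  pyrimidine ring core → C:4 H:4 N:2
  (− 1 ring H displaced by substituents)
  + OC2H5 → C:2 H:5 O:1
Element totals:
  C: 6
  H: 8
  N: 2
  O: 1
Molecular formula: C6H8N2O.
DoU = (2C + 2 + N − H − X) / 2 = (2·6 + 2 + 2 − 8 − 0) / 2 = 4.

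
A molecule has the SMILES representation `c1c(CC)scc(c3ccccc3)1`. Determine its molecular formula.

C12H12S

Atom tally by fragment:
  thiophene ring core → C:4 H:4 S:1
  (− 2 ring H displaced by substituents)
  + C2H5 → C:2 H:5
  + C6H5 → C:6 H:5
Element totals:
  C: 12
  H: 12
  S: 1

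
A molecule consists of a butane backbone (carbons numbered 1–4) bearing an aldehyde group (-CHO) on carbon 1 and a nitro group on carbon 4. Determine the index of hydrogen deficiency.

2

Atom tally by fragment:
  OHCCH2 → C:2 H:3 O:1
  CH2 → C:1 H:2
  CH2 → C:1 H:2
  CH2NO2 → C:1 H:2 N:1 O:2
Element totals:
  C: 5
  H: 9
  N: 1
  O: 3
Molecular formula: C5H9NO3.
DoU = (2C + 2 + N − H − X) / 2 = (2·5 + 2 + 1 − 9 − 0) / 2 = 2.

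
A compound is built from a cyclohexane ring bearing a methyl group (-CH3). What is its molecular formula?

Atom tally by fragment:
  cyclohexane ring core → C:6 H:12
  (− 1 ring H displaced by substituents)
  + CH3 → C:1 H:3
Element totals:
  C: 7
  H: 14

C7H14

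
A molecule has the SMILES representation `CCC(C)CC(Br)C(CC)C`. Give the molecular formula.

Atom tally by fragment:
  CH3 → C:1 H:3
  CH2 → C:1 H:2
  CH(CH3) → C:2 H:4
  CH2 → C:1 H:2
  CH(Br) → C:1 H:1 Br:1
  CH(C2H5) → C:3 H:6
  CH3 → C:1 H:3
Element totals:
  C: 10
  H: 21
  Br: 1

C10H21Br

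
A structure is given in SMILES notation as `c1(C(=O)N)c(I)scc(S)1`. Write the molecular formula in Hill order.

C5H4INOS2

Atom tally by fragment:
  thiophene ring core → C:4 H:4 S:1
  (− 3 ring H displaced by substituents)
  + CONH2 → C:1 H:2 O:1 N:1
  + I → I:1
  + SH → S:1 H:1
Element totals:
  C: 5
  H: 4
  I: 1
  N: 1
  O: 1
  S: 2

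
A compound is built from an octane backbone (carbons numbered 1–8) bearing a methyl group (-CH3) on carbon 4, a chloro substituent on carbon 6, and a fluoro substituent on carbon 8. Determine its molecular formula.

C9H18ClF

Atom tally by fragment:
  CH3 → C:1 H:3
  CH2 → C:1 H:2
  CH2 → C:1 H:2
  CH(CH3) → C:2 H:4
  CH2 → C:1 H:2
  CH(Cl) → C:1 H:1 Cl:1
  CH2 → C:1 H:2
  CH2F → C:1 H:2 F:1
Element totals:
  C: 9
  H: 18
  Cl: 1
  F: 1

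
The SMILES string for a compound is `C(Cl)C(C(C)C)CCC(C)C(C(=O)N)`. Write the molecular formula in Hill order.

Atom tally by fragment:
  ClCH2 → C:1 H:2 Cl:1
  CH(CH(CH3)2) → C:4 H:8
  CH2 → C:1 H:2
  CH2 → C:1 H:2
  CH(CH3) → C:2 H:4
  CH2CONH2 → C:2 H:4 O:1 N:1
Element totals:
  C: 11
  H: 22
  Cl: 1
  N: 1
  O: 1

C11H22ClNO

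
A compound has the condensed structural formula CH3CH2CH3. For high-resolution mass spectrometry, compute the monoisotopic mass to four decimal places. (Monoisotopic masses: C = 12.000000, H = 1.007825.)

Atom tally by fragment:
  CH3 → C:1 H:3
  CH2 → C:1 H:2
  CH3 → C:1 H:3
Element totals:
  C: 3
  H: 8
Molecular formula: C3H8.
  M = 3(12.0) + 8(1.007825)
    = 36.000000 + 8.062600 = 44.062600

44.0626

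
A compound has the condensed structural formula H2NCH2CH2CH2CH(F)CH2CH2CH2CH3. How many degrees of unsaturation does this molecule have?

0

Element totals:
  C: 8
  H: 18
  F: 1
  N: 1
Molecular formula: C8H18FN.
DoU = (2C + 2 + N − H − X) / 2 = (2·8 + 2 + 1 − 18 − 1) / 2 = 0.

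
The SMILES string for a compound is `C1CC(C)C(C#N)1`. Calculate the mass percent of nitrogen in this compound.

14.72%

Atom tally by fragment:
  cyclobutane ring core → C:4 H:8
  (− 2 ring H displaced by substituents)
  + CH3 → C:1 H:3
  + CN → C:1 N:1
Element totals:
  C: 6
  H: 9
  N: 1
Molecular formula: C6H9N.
Molar mass = 95.145 g/mol.
Mass from N: 1 × 14.007 = 14.007 g/mol.
%N = 14.007 / 95.145 × 100 = 14.72%.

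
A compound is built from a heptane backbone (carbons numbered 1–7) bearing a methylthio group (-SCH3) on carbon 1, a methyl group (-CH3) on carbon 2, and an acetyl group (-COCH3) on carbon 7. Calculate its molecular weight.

202.36 g/mol

Atom tally by fragment:
  CH3SCH2 → C:2 H:5 S:1
  CH(CH3) → C:2 H:4
  CH2 → C:1 H:2
  CH2 → C:1 H:2
  CH2 → C:1 H:2
  CH2 → C:1 H:2
  CH2COCH3 → C:3 H:5 O:1
Element totals:
  C: 11
  H: 22
  O: 1
  S: 1
Molecular formula: C11H22OS.
  M = 11(12.011) + 22(1.008) + 15.999 + 32.06
    = 132.121 + 22.176 + 15.999 + 32.060 = 202.356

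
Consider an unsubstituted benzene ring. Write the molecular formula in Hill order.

Atom tally by fragment:
  benzene ring core → C:6 H:6
Element totals:
  C: 6
  H: 6

C6H6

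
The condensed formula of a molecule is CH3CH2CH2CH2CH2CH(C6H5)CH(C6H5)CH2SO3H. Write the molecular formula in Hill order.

C20H26O3S

Element totals:
  C: 20
  H: 26
  O: 3
  S: 1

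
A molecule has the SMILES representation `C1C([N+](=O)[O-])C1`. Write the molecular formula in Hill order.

C3H5NO2

Atom tally by fragment:
  cyclopropane ring core → C:3 H:6
  (− 1 ring H displaced by substituents)
  + NO2 → N:1 O:2
Element totals:
  C: 3
  H: 5
  N: 1
  O: 2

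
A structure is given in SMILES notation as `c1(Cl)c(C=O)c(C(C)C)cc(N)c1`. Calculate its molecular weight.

197.66 g/mol

Atom tally by fragment:
  benzene ring core → C:6 H:6
  (− 4 ring H displaced by substituents)
  + Cl → Cl:1
  + CHO → C:1 H:1 O:1
  + CH(CH3)2 → C:3 H:7
  + NH2 → N:1 H:2
Element totals:
  C: 10
  H: 12
  Cl: 1
  N: 1
  O: 1
Molecular formula: C10H12ClNO.
  M = 10(12.011) + 12(1.008) + 35.45 + 14.007 + 15.999
    = 120.110 + 12.096 + 35.450 + 14.007 + 15.999 = 197.662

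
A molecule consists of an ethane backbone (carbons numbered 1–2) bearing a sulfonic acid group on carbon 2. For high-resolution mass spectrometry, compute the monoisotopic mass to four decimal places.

110.0038

Atom tally by fragment:
  CH3 → C:1 H:3
  CH2SO3H → C:1 H:3 S:1 O:3
Element totals:
  C: 2
  H: 6
  O: 3
  S: 1
Molecular formula: C2H6O3S.
  M = 2(12.0) + 6(1.007825) + 3(15.994915) + 31.972071
    = 24.000000 + 6.046950 + 47.984745 + 31.972071 = 110.003766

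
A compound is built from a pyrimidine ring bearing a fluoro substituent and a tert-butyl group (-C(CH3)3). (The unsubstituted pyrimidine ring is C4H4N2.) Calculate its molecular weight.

Atom tally by fragment:
  pyrimidine ring core → C:4 H:4 N:2
  (− 2 ring H displaced by substituents)
  + F → F:1
  + C(CH3)3 → C:4 H:9
Element totals:
  C: 8
  H: 11
  F: 1
  N: 2
Molecular formula: C8H11FN2.
  M = 8(12.011) + 11(1.008) + 18.998 + 2(14.007)
    = 96.088 + 11.088 + 18.998 + 28.014 = 154.188

154.19 g/mol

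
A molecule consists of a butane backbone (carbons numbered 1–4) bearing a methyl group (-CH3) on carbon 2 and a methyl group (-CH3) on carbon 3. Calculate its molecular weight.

Atom tally by fragment:
  CH3 → C:1 H:3
  CH(CH3) → C:2 H:4
  CH(CH3) → C:2 H:4
  CH3 → C:1 H:3
Element totals:
  C: 6
  H: 14
Molecular formula: C6H14.
  M = 6(12.011) + 14(1.008)
    = 72.066 + 14.112 = 86.178

86.18 g/mol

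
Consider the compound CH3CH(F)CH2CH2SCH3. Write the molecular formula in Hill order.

C5H11FS

Atom tally by fragment:
  CH3 → C:1 H:3
  CH(F) → C:1 H:1 F:1
  CH2 → C:1 H:2
  CH2SCH3 → C:2 H:5 S:1
Element totals:
  C: 5
  H: 11
  F: 1
  S: 1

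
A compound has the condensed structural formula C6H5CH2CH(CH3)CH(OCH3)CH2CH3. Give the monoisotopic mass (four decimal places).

192.1514

Element totals:
  C: 13
  H: 20
  O: 1
Molecular formula: C13H20O.
  M = 13(12.0) + 20(1.007825) + 15.994915
    = 156.000000 + 20.156500 + 15.994915 = 192.151415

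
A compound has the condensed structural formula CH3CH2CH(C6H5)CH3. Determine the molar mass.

134.22 g/mol

Atom tally by fragment:
  CH3 → C:1 H:3
  CH2 → C:1 H:2
  CH(C6H5) → C:7 H:6
  CH3 → C:1 H:3
Element totals:
  C: 10
  H: 14
Molecular formula: C10H14.
  M = 10(12.011) + 14(1.008)
    = 120.110 + 14.112 = 134.222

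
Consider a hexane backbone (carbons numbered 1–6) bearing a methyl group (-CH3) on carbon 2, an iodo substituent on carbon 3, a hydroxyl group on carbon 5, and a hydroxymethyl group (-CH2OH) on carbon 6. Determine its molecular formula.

C8H17IO2

Atom tally by fragment:
  CH3 → C:1 H:3
  CH(CH3) → C:2 H:4
  CH(I) → C:1 H:1 I:1
  CH2 → C:1 H:2
  CH(OH) → C:1 H:2 O:1
  CH2CH2OH → C:2 H:5 O:1
Element totals:
  C: 8
  H: 17
  I: 1
  O: 2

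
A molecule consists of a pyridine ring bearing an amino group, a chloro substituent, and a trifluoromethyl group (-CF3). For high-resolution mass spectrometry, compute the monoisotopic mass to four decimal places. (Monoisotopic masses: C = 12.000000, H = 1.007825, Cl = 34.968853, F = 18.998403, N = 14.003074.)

196.0015

Atom tally by fragment:
  pyridine ring core → C:5 H:5 N:1
  (− 3 ring H displaced by substituents)
  + NH2 → N:1 H:2
  + Cl → Cl:1
  + CF3 → C:1 F:3
Element totals:
  C: 6
  H: 4
  Cl: 1
  F: 3
  N: 2
Molecular formula: C6H4ClF3N2.
  M = 6(12.0) + 4(1.007825) + 34.968853 + 3(18.998403) + 2(14.003074)
    = 72.000000 + 4.031300 + 34.968853 + 56.995209 + 28.006148 = 196.001510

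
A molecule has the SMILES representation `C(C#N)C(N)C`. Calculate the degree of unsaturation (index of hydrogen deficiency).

2

Atom tally by fragment:
  NCCH2 → C:2 H:2 N:1
  CH(NH2) → C:1 H:3 N:1
  CH3 → C:1 H:3
Element totals:
  C: 4
  H: 8
  N: 2
Molecular formula: C4H8N2.
DoU = (2C + 2 + N − H − X) / 2 = (2·4 + 2 + 2 − 8 − 0) / 2 = 2.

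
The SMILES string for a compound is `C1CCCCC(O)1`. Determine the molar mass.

Atom tally by fragment:
  cyclohexane ring core → C:6 H:12
  (− 1 ring H displaced by substituents)
  + OH → O:1 H:1
Element totals:
  C: 6
  H: 12
  O: 1
Molecular formula: C6H12O.
  M = 6(12.011) + 12(1.008) + 15.999
    = 72.066 + 12.096 + 15.999 = 100.161

100.16 g/mol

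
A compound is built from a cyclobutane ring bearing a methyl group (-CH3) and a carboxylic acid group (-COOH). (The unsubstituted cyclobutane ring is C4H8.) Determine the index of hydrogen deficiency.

2

Atom tally by fragment:
  cyclobutane ring core → C:4 H:8
  (− 2 ring H displaced by substituents)
  + CH3 → C:1 H:3
  + COOH → C:1 H:1 O:2
Element totals:
  C: 6
  H: 10
  O: 2
Molecular formula: C6H10O2.
DoU = (2C + 2 + N − H − X) / 2 = (2·6 + 2 + 0 − 10 − 0) / 2 = 2.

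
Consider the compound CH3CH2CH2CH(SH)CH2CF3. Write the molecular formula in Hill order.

Element totals:
  C: 6
  H: 11
  F: 3
  S: 1

C6H11F3S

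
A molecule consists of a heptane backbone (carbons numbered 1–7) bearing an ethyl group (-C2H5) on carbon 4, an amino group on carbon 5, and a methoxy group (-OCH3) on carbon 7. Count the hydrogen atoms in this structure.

Atom tally by fragment:
  CH3 → C:1 H:3
  CH2 → C:1 H:2
  CH2 → C:1 H:2
  CH(C2H5) → C:3 H:6
  CH(NH2) → C:1 H:3 N:1
  CH2 → C:1 H:2
  CH2OCH3 → C:2 H:5 O:1
Element totals:
  C: 10
  H: 23
  N: 1
  O: 1

23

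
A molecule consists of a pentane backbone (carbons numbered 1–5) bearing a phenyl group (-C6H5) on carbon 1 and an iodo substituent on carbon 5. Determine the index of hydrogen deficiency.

Atom tally by fragment:
  C6H5CH2 → C:7 H:7
  CH2 → C:1 H:2
  CH2 → C:1 H:2
  CH2 → C:1 H:2
  CH2I → C:1 H:2 I:1
Element totals:
  C: 11
  H: 15
  I: 1
Molecular formula: C11H15I.
DoU = (2C + 2 + N − H − X) / 2 = (2·11 + 2 + 0 − 15 − 1) / 2 = 4.

4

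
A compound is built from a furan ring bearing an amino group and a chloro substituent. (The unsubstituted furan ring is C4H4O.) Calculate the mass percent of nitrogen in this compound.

11.92%

Atom tally by fragment:
  furan ring core → C:4 H:4 O:1
  (− 2 ring H displaced by substituents)
  + NH2 → N:1 H:2
  + Cl → Cl:1
Element totals:
  C: 4
  H: 4
  Cl: 1
  N: 1
  O: 1
Molecular formula: C4H4ClNO.
Molar mass = 117.532 g/mol.
Mass from N: 1 × 14.007 = 14.007 g/mol.
%N = 14.007 / 117.532 × 100 = 11.92%.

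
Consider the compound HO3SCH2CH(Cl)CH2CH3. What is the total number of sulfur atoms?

Atom tally by fragment:
  HO3SCH2 → C:1 H:3 S:1 O:3
  CH(Cl) → C:1 H:1 Cl:1
  CH2 → C:1 H:2
  CH3 → C:1 H:3
Element totals:
  C: 4
  H: 9
  Cl: 1
  O: 3
  S: 1

1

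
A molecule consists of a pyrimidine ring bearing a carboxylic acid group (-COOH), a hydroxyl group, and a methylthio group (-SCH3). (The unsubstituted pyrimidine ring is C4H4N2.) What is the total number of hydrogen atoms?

6

Atom tally by fragment:
  pyrimidine ring core → C:4 H:4 N:2
  (− 3 ring H displaced by substituents)
  + COOH → C:1 H:1 O:2
  + OH → O:1 H:1
  + SCH3 → C:1 H:3 S:1
Element totals:
  C: 6
  H: 6
  N: 2
  O: 3
  S: 1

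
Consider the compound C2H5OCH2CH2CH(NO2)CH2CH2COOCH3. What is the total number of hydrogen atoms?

Atom tally by fragment:
  C2H5OCH2 → C:3 H:7 O:1
  CH2 → C:1 H:2
  CH(NO2) → C:1 H:1 N:1 O:2
  CH2 → C:1 H:2
  CH2COOCH3 → C:3 H:5 O:2
Element totals:
  C: 9
  H: 17
  N: 1
  O: 5

17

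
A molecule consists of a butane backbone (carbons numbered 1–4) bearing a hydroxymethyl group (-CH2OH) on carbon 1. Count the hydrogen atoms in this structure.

12

Atom tally by fragment:
  HOCH2CH2 → C:2 H:5 O:1
  CH2 → C:1 H:2
  CH2 → C:1 H:2
  CH3 → C:1 H:3
Element totals:
  C: 5
  H: 12
  O: 1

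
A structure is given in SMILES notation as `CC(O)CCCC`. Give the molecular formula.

C6H14O

Atom tally by fragment:
  CH3 → C:1 H:3
  CH(OH) → C:1 H:2 O:1
  CH2 → C:1 H:2
  CH2 → C:1 H:2
  CH2 → C:1 H:2
  CH3 → C:1 H:3
Element totals:
  C: 6
  H: 14
  O: 1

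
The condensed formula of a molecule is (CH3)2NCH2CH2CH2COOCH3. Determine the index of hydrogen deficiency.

Element totals:
  C: 7
  H: 15
  N: 1
  O: 2
Molecular formula: C7H15NO2.
DoU = (2C + 2 + N − H − X) / 2 = (2·7 + 2 + 1 − 15 − 0) / 2 = 1.

1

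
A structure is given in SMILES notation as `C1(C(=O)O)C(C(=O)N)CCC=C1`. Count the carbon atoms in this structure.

8

Atom tally by fragment:
  cyclohexene ring core → C:6 H:10
  (− 2 ring H displaced by substituents)
  + COOH → C:1 H:1 O:2
  + CONH2 → C:1 H:2 O:1 N:1
Element totals:
  C: 8
  H: 11
  N: 1
  O: 3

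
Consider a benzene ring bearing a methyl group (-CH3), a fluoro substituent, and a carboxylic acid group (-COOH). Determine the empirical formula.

C8H7FO2

Atom tally by fragment:
  benzene ring core → C:6 H:6
  (− 3 ring H displaced by substituents)
  + CH3 → C:1 H:3
  + F → F:1
  + COOH → C:1 H:1 O:2
Element totals:
  C: 8
  H: 7
  F: 1
  O: 2
Molecular formula: C8H7FO2.
gcd of subscripts (8, 1, 7, 2) = 1, so the empirical formula equals the molecular formula.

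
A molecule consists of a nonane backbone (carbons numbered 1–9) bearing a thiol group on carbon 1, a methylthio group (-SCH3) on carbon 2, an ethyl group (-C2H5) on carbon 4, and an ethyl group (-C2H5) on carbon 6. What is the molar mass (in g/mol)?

Atom tally by fragment:
  HSCH2 → C:1 H:3 S:1
  CH(SCH3) → C:2 H:4 S:1
  CH2 → C:1 H:2
  CH(C2H5) → C:3 H:6
  CH2 → C:1 H:2
  CH(C2H5) → C:3 H:6
  CH2 → C:1 H:2
  CH2 → C:1 H:2
  CH3 → C:1 H:3
Element totals:
  C: 14
  H: 30
  S: 2
Molecular formula: C14H30S2.
  M = 14(12.011) + 30(1.008) + 2(32.06)
    = 168.154 + 30.240 + 64.120 = 262.514

262.51 g/mol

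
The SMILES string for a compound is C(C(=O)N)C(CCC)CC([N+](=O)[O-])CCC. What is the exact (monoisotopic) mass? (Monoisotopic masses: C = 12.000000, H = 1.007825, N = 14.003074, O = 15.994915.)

230.1630

Atom tally by fragment:
  H2NOCCH2 → C:2 H:4 O:1 N:1
  CH(CH2CH2CH3) → C:4 H:8
  CH2 → C:1 H:2
  CH(NO2) → C:1 H:1 N:1 O:2
  CH2 → C:1 H:2
  CH2 → C:1 H:2
  CH3 → C:1 H:3
Element totals:
  C: 11
  H: 22
  N: 2
  O: 3
Molecular formula: C11H22N2O3.
  M = 11(12.0) + 22(1.007825) + 2(14.003074) + 3(15.994915)
    = 132.000000 + 22.172150 + 28.006148 + 47.984745 = 230.163043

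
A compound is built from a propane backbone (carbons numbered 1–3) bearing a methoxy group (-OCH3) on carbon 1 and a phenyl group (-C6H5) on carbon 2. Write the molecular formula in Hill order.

Atom tally by fragment:
  CH3OCH2 → C:2 H:5 O:1
  CH(C6H5) → C:7 H:6
  CH3 → C:1 H:3
Element totals:
  C: 10
  H: 14
  O: 1

C10H14O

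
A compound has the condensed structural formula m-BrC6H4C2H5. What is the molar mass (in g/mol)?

Atom tally by fragment:
  benzene ring core → C:6 H:6
  (− 2 ring H displaced by substituents)
  + Br → Br:1
  + C2H5 → C:2 H:5
Element totals:
  C: 8
  H: 9
  Br: 1
Molecular formula: C8H9Br.
  M = 8(12.011) + 9(1.008) + 79.904
    = 96.088 + 9.072 + 79.904 = 185.064

185.06 g/mol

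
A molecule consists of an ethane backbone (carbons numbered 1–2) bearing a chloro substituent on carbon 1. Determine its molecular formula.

C2H5Cl

Atom tally by fragment:
  ClCH2 → C:1 H:2 Cl:1
  CH3 → C:1 H:3
Element totals:
  C: 2
  H: 5
  Cl: 1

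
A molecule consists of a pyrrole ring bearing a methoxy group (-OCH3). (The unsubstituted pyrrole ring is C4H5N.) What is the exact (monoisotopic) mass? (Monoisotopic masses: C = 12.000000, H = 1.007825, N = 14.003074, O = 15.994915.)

97.0528

Atom tally by fragment:
  pyrrole ring core → C:4 H:5 N:1
  (− 1 ring H displaced by substituents)
  + OCH3 → C:1 H:3 O:1
Element totals:
  C: 5
  H: 7
  N: 1
  O: 1
Molecular formula: C5H7NO.
  M = 5(12.0) + 7(1.007825) + 14.003074 + 15.994915
    = 60.000000 + 7.054775 + 14.003074 + 15.994915 = 97.052764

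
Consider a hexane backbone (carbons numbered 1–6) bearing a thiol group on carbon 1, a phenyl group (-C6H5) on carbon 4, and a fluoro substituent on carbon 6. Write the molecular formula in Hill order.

Atom tally by fragment:
  HSCH2 → C:1 H:3 S:1
  CH2 → C:1 H:2
  CH2 → C:1 H:2
  CH(C6H5) → C:7 H:6
  CH2 → C:1 H:2
  CH2F → C:1 H:2 F:1
Element totals:
  C: 12
  H: 17
  F: 1
  S: 1

C12H17FS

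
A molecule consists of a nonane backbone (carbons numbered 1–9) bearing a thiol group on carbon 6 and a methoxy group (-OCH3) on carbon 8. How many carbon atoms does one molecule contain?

10

Atom tally by fragment:
  CH3 → C:1 H:3
  CH2 → C:1 H:2
  CH2 → C:1 H:2
  CH2 → C:1 H:2
  CH2 → C:1 H:2
  CH(SH) → C:1 H:2 S:1
  CH2 → C:1 H:2
  CH(OCH3) → C:2 H:4 O:1
  CH3 → C:1 H:3
Element totals:
  C: 10
  H: 22
  O: 1
  S: 1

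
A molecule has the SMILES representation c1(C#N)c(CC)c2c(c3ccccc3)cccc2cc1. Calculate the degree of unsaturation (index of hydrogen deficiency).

13

Atom tally by fragment:
  naphthalene ring system core → C:10 H:8
  (− 3 ring H displaced by substituents)
  + CN → C:1 N:1
  + C2H5 → C:2 H:5
  + C6H5 → C:6 H:5
Element totals:
  C: 19
  H: 15
  N: 1
Molecular formula: C19H15N.
DoU = (2C + 2 + N − H − X) / 2 = (2·19 + 2 + 1 − 15 − 0) / 2 = 13.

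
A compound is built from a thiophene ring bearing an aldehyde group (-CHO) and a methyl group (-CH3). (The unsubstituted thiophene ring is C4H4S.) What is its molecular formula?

Atom tally by fragment:
  thiophene ring core → C:4 H:4 S:1
  (− 2 ring H displaced by substituents)
  + CHO → C:1 H:1 O:1
  + CH3 → C:1 H:3
Element totals:
  C: 6
  H: 6
  O: 1
  S: 1

C6H6OS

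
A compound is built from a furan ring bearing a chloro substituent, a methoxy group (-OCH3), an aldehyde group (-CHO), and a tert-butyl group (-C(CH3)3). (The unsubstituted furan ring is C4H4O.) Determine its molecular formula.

Atom tally by fragment:
  furan ring core → C:4 H:4 O:1
  (− 4 ring H displaced by substituents)
  + Cl → Cl:1
  + OCH3 → C:1 H:3 O:1
  + CHO → C:1 H:1 O:1
  + C(CH3)3 → C:4 H:9
Element totals:
  C: 10
  H: 13
  Cl: 1
  O: 3

C10H13ClO3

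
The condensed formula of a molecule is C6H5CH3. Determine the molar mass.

Element totals:
  C: 7
  H: 8
Molecular formula: C7H8.
  M = 7(12.011) + 8(1.008)
    = 84.077 + 8.064 = 92.141

92.14 g/mol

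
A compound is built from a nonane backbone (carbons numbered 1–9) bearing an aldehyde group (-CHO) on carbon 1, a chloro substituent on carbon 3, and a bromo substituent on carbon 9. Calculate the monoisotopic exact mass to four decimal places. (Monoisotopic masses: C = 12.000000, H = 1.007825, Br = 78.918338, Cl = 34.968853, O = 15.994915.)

Atom tally by fragment:
  OHCCH2 → C:2 H:3 O:1
  CH2 → C:1 H:2
  CH(Cl) → C:1 H:1 Cl:1
  CH2 → C:1 H:2
  CH2 → C:1 H:2
  CH2 → C:1 H:2
  CH2 → C:1 H:2
  CH2 → C:1 H:2
  CH2Br → C:1 H:2 Br:1
Element totals:
  C: 10
  H: 18
  Br: 1
  Cl: 1
  O: 1
Molecular formula: C10H18BrClO.
  M = 10(12.0) + 18(1.007825) + 78.918338 + 34.968853 + 15.994915
    = 120.000000 + 18.140850 + 78.918338 + 34.968853 + 15.994915 = 268.022956

268.0230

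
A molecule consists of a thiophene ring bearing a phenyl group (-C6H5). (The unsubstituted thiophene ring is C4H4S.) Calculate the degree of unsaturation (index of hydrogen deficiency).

7

Atom tally by fragment:
  thiophene ring core → C:4 H:4 S:1
  (− 1 ring H displaced by substituents)
  + C6H5 → C:6 H:5
Element totals:
  C: 10
  H: 8
  S: 1
Molecular formula: C10H8S.
DoU = (2C + 2 + N − H − X) / 2 = (2·10 + 2 + 0 − 8 − 0) / 2 = 7.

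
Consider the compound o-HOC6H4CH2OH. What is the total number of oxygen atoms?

2

Atom tally by fragment:
  benzene ring core → C:6 H:6
  (− 2 ring H displaced by substituents)
  + OH → O:1 H:1
  + CH2OH → C:1 H:3 O:1
Element totals:
  C: 7
  H: 8
  O: 2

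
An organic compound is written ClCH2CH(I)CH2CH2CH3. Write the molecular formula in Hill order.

Element totals:
  C: 5
  H: 10
  Cl: 1
  I: 1

C5H10ClI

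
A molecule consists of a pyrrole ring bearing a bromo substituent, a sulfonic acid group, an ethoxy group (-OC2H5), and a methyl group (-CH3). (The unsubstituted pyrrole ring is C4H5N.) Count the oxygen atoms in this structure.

4

Atom tally by fragment:
  pyrrole ring core → C:4 H:5 N:1
  (− 4 ring H displaced by substituents)
  + Br → Br:1
  + SO3H → S:1 O:3 H:1
  + OC2H5 → C:2 H:5 O:1
  + CH3 → C:1 H:3
Element totals:
  C: 7
  H: 10
  Br: 1
  N: 1
  O: 4
  S: 1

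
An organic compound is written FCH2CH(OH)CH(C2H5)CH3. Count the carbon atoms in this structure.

6

Atom tally by fragment:
  FCH2 → C:1 H:2 F:1
  CH(OH) → C:1 H:2 O:1
  CH(C2H5) → C:3 H:6
  CH3 → C:1 H:3
Element totals:
  C: 6
  H: 13
  F: 1
  O: 1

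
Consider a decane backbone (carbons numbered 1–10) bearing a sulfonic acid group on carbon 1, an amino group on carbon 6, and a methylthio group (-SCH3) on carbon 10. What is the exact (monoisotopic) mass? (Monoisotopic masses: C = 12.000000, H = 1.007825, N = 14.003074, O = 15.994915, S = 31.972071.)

283.1276

Atom tally by fragment:
  HO3SCH2 → C:1 H:3 S:1 O:3
  CH2 → C:1 H:2
  CH2 → C:1 H:2
  CH2 → C:1 H:2
  CH2 → C:1 H:2
  CH(NH2) → C:1 H:3 N:1
  CH2 → C:1 H:2
  CH2 → C:1 H:2
  CH2 → C:1 H:2
  CH2SCH3 → C:2 H:5 S:1
Element totals:
  C: 11
  H: 25
  N: 1
  O: 3
  S: 2
Molecular formula: C11H25NO3S2.
  M = 11(12.0) + 25(1.007825) + 14.003074 + 3(15.994915) + 2(31.972071)
    = 132.000000 + 25.195625 + 14.003074 + 47.984745 + 63.944142 = 283.127586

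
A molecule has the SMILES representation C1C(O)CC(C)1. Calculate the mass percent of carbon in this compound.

Atom tally by fragment:
  cyclobutane ring core → C:4 H:8
  (− 2 ring H displaced by substituents)
  + OH → O:1 H:1
  + CH3 → C:1 H:3
Element totals:
  C: 5
  H: 10
  O: 1
Molecular formula: C5H10O.
Molar mass = 86.134 g/mol.
Mass from C: 5 × 12.011 = 60.055 g/mol.
%C = 60.055 / 86.134 × 100 = 69.72%.

69.72%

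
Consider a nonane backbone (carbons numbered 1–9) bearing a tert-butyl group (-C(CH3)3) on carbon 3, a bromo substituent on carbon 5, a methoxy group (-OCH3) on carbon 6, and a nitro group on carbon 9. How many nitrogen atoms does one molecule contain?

Atom tally by fragment:
  CH3 → C:1 H:3
  CH2 → C:1 H:2
  CH(C(CH3)3) → C:5 H:10
  CH2 → C:1 H:2
  CH(Br) → C:1 H:1 Br:1
  CH(OCH3) → C:2 H:4 O:1
  CH2 → C:1 H:2
  CH2 → C:1 H:2
  CH2NO2 → C:1 H:2 N:1 O:2
Element totals:
  C: 14
  H: 28
  Br: 1
  N: 1
  O: 3

1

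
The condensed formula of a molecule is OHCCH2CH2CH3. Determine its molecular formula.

C4H8O

Element totals:
  C: 4
  H: 8
  O: 1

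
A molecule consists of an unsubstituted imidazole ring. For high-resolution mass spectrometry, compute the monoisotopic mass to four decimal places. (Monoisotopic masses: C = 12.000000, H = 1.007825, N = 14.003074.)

68.0374

Atom tally by fragment:
  imidazole ring core → C:3 H:4 N:2
Element totals:
  C: 3
  H: 4
  N: 2
Molecular formula: C3H4N2.
  M = 3(12.0) + 4(1.007825) + 2(14.003074)
    = 36.000000 + 4.031300 + 28.006148 = 68.037448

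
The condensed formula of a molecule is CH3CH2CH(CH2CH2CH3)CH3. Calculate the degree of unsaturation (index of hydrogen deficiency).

Atom tally by fragment:
  CH3 → C:1 H:3
  CH2 → C:1 H:2
  CH(CH2CH2CH3) → C:4 H:8
  CH3 → C:1 H:3
Element totals:
  C: 7
  H: 16
Molecular formula: C7H16.
DoU = (2C + 2 + N − H − X) / 2 = (2·7 + 2 + 0 − 16 − 0) / 2 = 0.

0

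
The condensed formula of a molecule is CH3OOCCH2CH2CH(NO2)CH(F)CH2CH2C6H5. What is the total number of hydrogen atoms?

18

Element totals:
  C: 14
  H: 18
  F: 1
  N: 1
  O: 4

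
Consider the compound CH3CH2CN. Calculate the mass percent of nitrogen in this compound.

Element totals:
  C: 3
  H: 5
  N: 1
Molecular formula: C3H5N.
Molar mass = 55.080 g/mol.
Mass from N: 1 × 14.007 = 14.007 g/mol.
%N = 14.007 / 55.080 × 100 = 25.43%.

25.43%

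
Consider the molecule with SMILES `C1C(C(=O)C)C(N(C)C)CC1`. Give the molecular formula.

C9H17NO

Atom tally by fragment:
  cyclopentane ring core → C:5 H:10
  (− 2 ring H displaced by substituents)
  + COCH3 → C:2 H:3 O:1
  + N(CH3)2 → N:1 C:2 H:6
Element totals:
  C: 9
  H: 17
  N: 1
  O: 1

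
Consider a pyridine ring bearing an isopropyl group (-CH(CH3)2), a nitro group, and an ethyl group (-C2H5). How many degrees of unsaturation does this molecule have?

Atom tally by fragment:
  pyridine ring core → C:5 H:5 N:1
  (− 3 ring H displaced by substituents)
  + CH(CH3)2 → C:3 H:7
  + NO2 → N:1 O:2
  + C2H5 → C:2 H:5
Element totals:
  C: 10
  H: 14
  N: 2
  O: 2
Molecular formula: C10H14N2O2.
DoU = (2C + 2 + N − H − X) / 2 = (2·10 + 2 + 2 − 14 − 0) / 2 = 5.

5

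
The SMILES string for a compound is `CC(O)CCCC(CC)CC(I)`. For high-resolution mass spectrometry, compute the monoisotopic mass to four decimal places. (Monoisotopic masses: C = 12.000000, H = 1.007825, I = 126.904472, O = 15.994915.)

Atom tally by fragment:
  CH3 → C:1 H:3
  CH(OH) → C:1 H:2 O:1
  CH2 → C:1 H:2
  CH2 → C:1 H:2
  CH2 → C:1 H:2
  CH(C2H5) → C:3 H:6
  CH2 → C:1 H:2
  CH2I → C:1 H:2 I:1
Element totals:
  C: 10
  H: 21
  I: 1
  O: 1
Molecular formula: C10H21IO.
  M = 10(12.0) + 21(1.007825) + 126.904472 + 15.994915
    = 120.000000 + 21.164325 + 126.904472 + 15.994915 = 284.063712

284.0637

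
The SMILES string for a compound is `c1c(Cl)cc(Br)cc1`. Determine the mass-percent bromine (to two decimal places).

41.74%

Atom tally by fragment:
  benzene ring core → C:6 H:6
  (− 2 ring H displaced by substituents)
  + Cl → Cl:1
  + Br → Br:1
Element totals:
  C: 6
  H: 4
  Br: 1
  Cl: 1
Molecular formula: C6H4BrCl.
Molar mass = 191.452 g/mol.
Mass from Br: 1 × 79.904 = 79.904 g/mol.
%Br = 79.904 / 191.452 × 100 = 41.74%.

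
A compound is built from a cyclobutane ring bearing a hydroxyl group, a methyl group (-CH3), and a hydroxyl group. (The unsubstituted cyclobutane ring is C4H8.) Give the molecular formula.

C5H10O2

Atom tally by fragment:
  cyclobutane ring core → C:4 H:8
  (− 3 ring H displaced by substituents)
  + OH → O:1 H:1
  + CH3 → C:1 H:3
  + OH → O:1 H:1
Element totals:
  C: 5
  H: 10
  O: 2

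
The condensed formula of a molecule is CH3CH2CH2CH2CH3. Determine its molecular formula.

Atom tally by fragment:
  CH3 → C:1 H:3
  CH2 → C:1 H:2
  CH2 → C:1 H:2
  CH2 → C:1 H:2
  CH3 → C:1 H:3
Element totals:
  C: 5
  H: 12

C5H12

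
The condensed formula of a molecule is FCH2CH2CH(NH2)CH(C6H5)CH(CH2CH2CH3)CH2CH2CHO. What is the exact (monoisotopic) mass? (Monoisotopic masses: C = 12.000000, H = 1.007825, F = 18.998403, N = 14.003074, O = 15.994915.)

Element totals:
  C: 17
  H: 26
  F: 1
  N: 1
  O: 1
Molecular formula: C17H26FNO.
  M = 17(12.0) + 26(1.007825) + 18.998403 + 14.003074 + 15.994915
    = 204.000000 + 26.203450 + 18.998403 + 14.003074 + 15.994915 = 279.199842

279.1998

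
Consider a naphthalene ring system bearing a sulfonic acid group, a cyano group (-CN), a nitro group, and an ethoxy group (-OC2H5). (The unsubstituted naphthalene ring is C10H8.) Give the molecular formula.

C13H10N2O6S

Atom tally by fragment:
  naphthalene ring system core → C:10 H:8
  (− 4 ring H displaced by substituents)
  + SO3H → S:1 O:3 H:1
  + CN → C:1 N:1
  + NO2 → N:1 O:2
  + OC2H5 → C:2 H:5 O:1
Element totals:
  C: 13
  H: 10
  N: 2
  O: 6
  S: 1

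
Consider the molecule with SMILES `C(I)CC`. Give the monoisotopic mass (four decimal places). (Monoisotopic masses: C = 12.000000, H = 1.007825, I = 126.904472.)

169.9592

Atom tally by fragment:
  ICH2 → C:1 H:2 I:1
  CH2 → C:1 H:2
  CH3 → C:1 H:3
Element totals:
  C: 3
  H: 7
  I: 1
Molecular formula: C3H7I.
  M = 3(12.0) + 7(1.007825) + 126.904472
    = 36.000000 + 7.054775 + 126.904472 = 169.959247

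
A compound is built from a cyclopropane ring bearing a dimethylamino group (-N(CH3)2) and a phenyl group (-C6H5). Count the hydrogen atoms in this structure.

Atom tally by fragment:
  cyclopropane ring core → C:3 H:6
  (− 2 ring H displaced by substituents)
  + N(CH3)2 → N:1 C:2 H:6
  + C6H5 → C:6 H:5
Element totals:
  C: 11
  H: 15
  N: 1

15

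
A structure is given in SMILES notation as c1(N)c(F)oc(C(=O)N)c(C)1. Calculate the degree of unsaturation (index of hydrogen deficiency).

Atom tally by fragment:
  furan ring core → C:4 H:4 O:1
  (− 4 ring H displaced by substituents)
  + NH2 → N:1 H:2
  + F → F:1
  + CONH2 → C:1 H:2 O:1 N:1
  + CH3 → C:1 H:3
Element totals:
  C: 6
  H: 7
  F: 1
  N: 2
  O: 2
Molecular formula: C6H7FN2O2.
DoU = (2C + 2 + N − H − X) / 2 = (2·6 + 2 + 2 − 7 − 1) / 2 = 4.

4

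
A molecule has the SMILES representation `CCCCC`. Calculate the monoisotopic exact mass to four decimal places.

Atom tally by fragment:
  CH3 → C:1 H:3
  CH2 → C:1 H:2
  CH2 → C:1 H:2
  CH2 → C:1 H:2
  CH3 → C:1 H:3
Element totals:
  C: 5
  H: 12
Molecular formula: C5H12.
  M = 5(12.0) + 12(1.007825)
    = 60.000000 + 12.093900 = 72.093900

72.0939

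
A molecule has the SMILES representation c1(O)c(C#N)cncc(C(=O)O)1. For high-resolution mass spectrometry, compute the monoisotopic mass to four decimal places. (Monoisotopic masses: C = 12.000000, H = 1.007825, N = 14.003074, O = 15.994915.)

164.0222

Atom tally by fragment:
  pyridine ring core → C:5 H:5 N:1
  (− 3 ring H displaced by substituents)
  + OH → O:1 H:1
  + CN → C:1 N:1
  + COOH → C:1 H:1 O:2
Element totals:
  C: 7
  H: 4
  N: 2
  O: 3
Molecular formula: C7H4N2O3.
  M = 7(12.0) + 4(1.007825) + 2(14.003074) + 3(15.994915)
    = 84.000000 + 4.031300 + 28.006148 + 47.984745 = 164.022193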